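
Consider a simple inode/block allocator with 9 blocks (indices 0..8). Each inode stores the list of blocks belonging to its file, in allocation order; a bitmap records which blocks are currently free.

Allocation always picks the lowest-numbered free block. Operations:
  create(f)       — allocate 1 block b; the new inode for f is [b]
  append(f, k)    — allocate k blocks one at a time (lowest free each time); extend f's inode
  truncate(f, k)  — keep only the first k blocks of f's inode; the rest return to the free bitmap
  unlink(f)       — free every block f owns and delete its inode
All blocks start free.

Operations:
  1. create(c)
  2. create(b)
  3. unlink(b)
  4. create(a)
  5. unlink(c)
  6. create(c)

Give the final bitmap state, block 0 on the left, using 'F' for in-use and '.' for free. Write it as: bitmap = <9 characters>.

bitmap = FF.......

after create(c) → c:[0]  free=[F........]
after create(b) → b:[1], c:[0]  free=[FF.......]
after unlink(b) → c:[0]  free=[F........]
after create(a) → a:[1], c:[0]  free=[FF.......]
after unlink(c) → a:[1]  free=[.F.......]
after create(c) → a:[1], c:[0]  free=[FF.......]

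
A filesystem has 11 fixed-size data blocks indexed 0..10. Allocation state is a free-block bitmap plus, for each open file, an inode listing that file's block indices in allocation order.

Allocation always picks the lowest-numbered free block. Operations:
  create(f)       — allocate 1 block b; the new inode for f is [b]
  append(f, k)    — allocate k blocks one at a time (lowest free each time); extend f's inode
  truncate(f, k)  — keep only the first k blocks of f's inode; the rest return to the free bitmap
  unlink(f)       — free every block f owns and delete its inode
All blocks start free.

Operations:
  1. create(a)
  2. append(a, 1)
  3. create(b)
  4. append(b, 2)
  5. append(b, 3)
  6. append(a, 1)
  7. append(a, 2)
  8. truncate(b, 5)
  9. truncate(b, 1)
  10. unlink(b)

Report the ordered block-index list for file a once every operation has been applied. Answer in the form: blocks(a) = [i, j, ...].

after create(a) → a:[0]  free=[F..........]
after append(a, 1) → a:[0, 1]  free=[FF.........]
after create(b) → a:[0, 1], b:[2]  free=[FFF........]
after append(b, 2) → a:[0, 1], b:[2, 3, 4]  free=[FFFFF......]
after append(b, 3) → a:[0, 1], b:[2, 3, 4, 5, 6, 7]  free=[FFFFFFFF...]
after append(a, 1) → a:[0, 1, 8], b:[2, 3, 4, 5, 6, 7]  free=[FFFFFFFFF..]
after append(a, 2) → a:[0, 1, 8, 9, 10], b:[2, 3, 4, 5, 6, 7]  free=[FFFFFFFFFFF]
after truncate(b, 5) → a:[0, 1, 8, 9, 10], b:[2, 3, 4, 5, 6]  free=[FFFFFFF.FFF]
after truncate(b, 1) → a:[0, 1, 8, 9, 10], b:[2]  free=[FFF.....FFF]
after unlink(b) → a:[0, 1, 8, 9, 10]  free=[FF......FFF]

blocks(a) = [0, 1, 8, 9, 10]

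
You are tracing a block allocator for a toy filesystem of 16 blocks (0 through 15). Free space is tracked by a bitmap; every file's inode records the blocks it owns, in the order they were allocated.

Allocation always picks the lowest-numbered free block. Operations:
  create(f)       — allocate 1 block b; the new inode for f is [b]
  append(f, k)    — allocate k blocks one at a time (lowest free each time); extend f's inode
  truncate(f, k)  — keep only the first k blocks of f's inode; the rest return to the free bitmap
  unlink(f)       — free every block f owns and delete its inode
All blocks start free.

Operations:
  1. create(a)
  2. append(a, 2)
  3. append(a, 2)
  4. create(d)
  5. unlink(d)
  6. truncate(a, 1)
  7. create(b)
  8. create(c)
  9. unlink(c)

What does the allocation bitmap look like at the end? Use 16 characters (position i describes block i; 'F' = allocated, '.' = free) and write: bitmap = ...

bitmap = FF..............

[1] create(a) — a=0 (map F...............)
[2] append(a, 2) — a=0,1,2 (map FFF.............)
[3] append(a, 2) — a=0,1,2,3,4 (map FFFFF...........)
[4] create(d) — a=0,1,2,3,4 d=5 (map FFFFFF..........)
[5] unlink(d) — a=0,1,2,3,4 (map FFFFF...........)
[6] truncate(a, 1) — a=0 (map F...............)
[7] create(b) — a=0 b=1 (map FF..............)
[8] create(c) — a=0 b=1 c=2 (map FFF.............)
[9] unlink(c) — a=0 b=1 (map FF..............)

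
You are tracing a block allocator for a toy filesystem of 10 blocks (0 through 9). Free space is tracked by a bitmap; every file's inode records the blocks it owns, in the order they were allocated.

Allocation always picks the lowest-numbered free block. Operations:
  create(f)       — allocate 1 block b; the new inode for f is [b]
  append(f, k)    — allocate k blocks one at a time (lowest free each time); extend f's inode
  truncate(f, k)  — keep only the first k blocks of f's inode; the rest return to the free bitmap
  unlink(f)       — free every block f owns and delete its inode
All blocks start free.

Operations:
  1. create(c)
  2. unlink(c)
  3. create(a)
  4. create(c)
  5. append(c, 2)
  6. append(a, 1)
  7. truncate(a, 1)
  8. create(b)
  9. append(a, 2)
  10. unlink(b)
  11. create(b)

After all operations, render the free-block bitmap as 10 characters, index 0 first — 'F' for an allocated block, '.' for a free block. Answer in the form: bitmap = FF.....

bitmap = FFFFFFF...

  1. create(c)  ⇒  F.........  {c→[0]}
  2. unlink(c)  ⇒  ..........  {}
  3. create(a)  ⇒  F.........  {a→[0]}
  4. create(c)  ⇒  FF........  {a→[0]; c→[1]}
  5. append(c, 2)  ⇒  FFFF......  {a→[0]; c→[1, 2, 3]}
  6. append(a, 1)  ⇒  FFFFF.....  {a→[0, 4]; c→[1, 2, 3]}
  7. truncate(a, 1)  ⇒  FFFF......  {a→[0]; c→[1, 2, 3]}
  8. create(b)  ⇒  FFFFF.....  {a→[0]; b→[4]; c→[1, 2, 3]}
  9. append(a, 2)  ⇒  FFFFFFF...  {a→[0, 5, 6]; b→[4]; c→[1, 2, 3]}
  10. unlink(b)  ⇒  FFFF.FF...  {a→[0, 5, 6]; c→[1, 2, 3]}
  11. create(b)  ⇒  FFFFFFF...  {a→[0, 5, 6]; b→[4]; c→[1, 2, 3]}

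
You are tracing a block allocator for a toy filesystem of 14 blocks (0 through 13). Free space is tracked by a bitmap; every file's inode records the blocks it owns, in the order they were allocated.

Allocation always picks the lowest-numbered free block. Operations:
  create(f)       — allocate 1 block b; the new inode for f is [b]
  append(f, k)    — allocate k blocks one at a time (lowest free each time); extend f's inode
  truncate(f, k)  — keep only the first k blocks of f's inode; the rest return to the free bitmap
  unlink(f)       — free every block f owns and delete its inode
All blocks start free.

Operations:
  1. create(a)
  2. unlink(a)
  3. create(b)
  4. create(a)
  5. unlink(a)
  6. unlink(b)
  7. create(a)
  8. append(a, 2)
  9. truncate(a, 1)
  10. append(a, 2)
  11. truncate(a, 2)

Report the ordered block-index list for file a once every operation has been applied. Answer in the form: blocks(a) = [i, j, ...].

blocks(a) = [0, 1]

create(a): bitmap=F............. | a=[0]
unlink(a): bitmap=.............. | 
create(b): bitmap=F............. | b=[0]
create(a): bitmap=FF............ | a=[1] b=[0]
unlink(a): bitmap=F............. | b=[0]
unlink(b): bitmap=.............. | 
create(a): bitmap=F............. | a=[0]
append(a, 2): bitmap=FFF........... | a=[0, 1, 2]
truncate(a, 1): bitmap=F............. | a=[0]
append(a, 2): bitmap=FFF........... | a=[0, 1, 2]
truncate(a, 2): bitmap=FF............ | a=[0, 1]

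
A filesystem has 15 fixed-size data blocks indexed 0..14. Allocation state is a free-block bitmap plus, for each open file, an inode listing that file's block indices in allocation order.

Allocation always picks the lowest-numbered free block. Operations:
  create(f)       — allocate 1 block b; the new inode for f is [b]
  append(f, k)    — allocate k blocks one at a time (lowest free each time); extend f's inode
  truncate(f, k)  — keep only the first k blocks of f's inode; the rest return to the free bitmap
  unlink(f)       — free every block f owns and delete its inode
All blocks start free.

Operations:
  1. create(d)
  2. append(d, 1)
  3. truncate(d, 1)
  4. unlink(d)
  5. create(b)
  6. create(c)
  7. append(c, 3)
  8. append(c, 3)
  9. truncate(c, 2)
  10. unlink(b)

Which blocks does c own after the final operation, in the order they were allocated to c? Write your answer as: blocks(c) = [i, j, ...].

blocks(c) = [1, 2]

create(d): bitmap=F.............. | d=[0]
append(d, 1): bitmap=FF............. | d=[0, 1]
truncate(d, 1): bitmap=F.............. | d=[0]
unlink(d): bitmap=............... | 
create(b): bitmap=F.............. | b=[0]
create(c): bitmap=FF............. | b=[0] c=[1]
append(c, 3): bitmap=FFFFF.......... | b=[0] c=[1, 2, 3, 4]
append(c, 3): bitmap=FFFFFFFF....... | b=[0] c=[1, 2, 3, 4, 5, 6, 7]
truncate(c, 2): bitmap=FFF............ | b=[0] c=[1, 2]
unlink(b): bitmap=.FF............ | c=[1, 2]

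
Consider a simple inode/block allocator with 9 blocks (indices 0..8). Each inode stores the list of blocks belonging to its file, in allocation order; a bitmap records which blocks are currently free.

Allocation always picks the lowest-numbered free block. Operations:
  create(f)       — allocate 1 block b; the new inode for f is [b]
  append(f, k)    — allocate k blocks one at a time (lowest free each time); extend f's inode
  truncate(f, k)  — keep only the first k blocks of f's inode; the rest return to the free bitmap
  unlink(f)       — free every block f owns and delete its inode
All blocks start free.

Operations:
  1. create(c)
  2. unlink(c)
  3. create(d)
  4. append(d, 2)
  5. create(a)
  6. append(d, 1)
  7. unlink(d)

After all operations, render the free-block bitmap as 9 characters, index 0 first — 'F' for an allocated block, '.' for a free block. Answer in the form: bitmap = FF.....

create(c): bitmap=F........ | c=[0]
unlink(c): bitmap=......... | 
create(d): bitmap=F........ | d=[0]
append(d, 2): bitmap=FFF...... | d=[0, 1, 2]
create(a): bitmap=FFFF..... | a=[3] d=[0, 1, 2]
append(d, 1): bitmap=FFFFF.... | a=[3] d=[0, 1, 2, 4]
unlink(d): bitmap=...F..... | a=[3]

bitmap = ...F.....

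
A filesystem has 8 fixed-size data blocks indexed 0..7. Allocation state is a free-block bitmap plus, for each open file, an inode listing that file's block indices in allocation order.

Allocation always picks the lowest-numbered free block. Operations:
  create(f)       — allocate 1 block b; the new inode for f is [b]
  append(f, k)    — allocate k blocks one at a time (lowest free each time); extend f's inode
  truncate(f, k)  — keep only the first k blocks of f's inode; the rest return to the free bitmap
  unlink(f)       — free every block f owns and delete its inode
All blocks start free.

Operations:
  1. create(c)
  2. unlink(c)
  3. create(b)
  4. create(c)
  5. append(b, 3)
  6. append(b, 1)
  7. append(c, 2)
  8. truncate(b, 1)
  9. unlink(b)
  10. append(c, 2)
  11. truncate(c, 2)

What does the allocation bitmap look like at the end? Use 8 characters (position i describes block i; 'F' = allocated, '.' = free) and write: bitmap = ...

create(c): bitmap=F....... | c=[0]
unlink(c): bitmap=........ | 
create(b): bitmap=F....... | b=[0]
create(c): bitmap=FF...... | b=[0] c=[1]
append(b, 3): bitmap=FFFFF... | b=[0, 2, 3, 4] c=[1]
append(b, 1): bitmap=FFFFFF.. | b=[0, 2, 3, 4, 5] c=[1]
append(c, 2): bitmap=FFFFFFFF | b=[0, 2, 3, 4, 5] c=[1, 6, 7]
truncate(b, 1): bitmap=FF....FF | b=[0] c=[1, 6, 7]
unlink(b): bitmap=.F....FF | c=[1, 6, 7]
append(c, 2): bitmap=FFF...FF | c=[1, 6, 7, 0, 2]
truncate(c, 2): bitmap=.F....F. | c=[1, 6]

bitmap = .F....F.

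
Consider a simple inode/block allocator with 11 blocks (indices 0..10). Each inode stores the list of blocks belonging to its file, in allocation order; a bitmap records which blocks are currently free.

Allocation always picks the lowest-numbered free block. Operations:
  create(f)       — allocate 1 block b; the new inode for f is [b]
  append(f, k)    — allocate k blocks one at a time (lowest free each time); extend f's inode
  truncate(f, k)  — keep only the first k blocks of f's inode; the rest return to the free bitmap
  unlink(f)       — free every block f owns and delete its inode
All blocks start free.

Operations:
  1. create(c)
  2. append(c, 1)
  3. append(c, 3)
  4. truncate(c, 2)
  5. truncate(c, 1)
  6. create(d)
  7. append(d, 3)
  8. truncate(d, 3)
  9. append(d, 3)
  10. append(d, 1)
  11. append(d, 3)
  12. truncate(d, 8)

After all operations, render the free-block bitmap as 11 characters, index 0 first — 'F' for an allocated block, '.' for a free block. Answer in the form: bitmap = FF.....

bitmap = FFFFFFFFF..

  1. create(c)  ⇒  F..........  {c→[0]}
  2. append(c, 1)  ⇒  FF.........  {c→[0, 1]}
  3. append(c, 3)  ⇒  FFFFF......  {c→[0, 1, 2, 3, 4]}
  4. truncate(c, 2)  ⇒  FF.........  {c→[0, 1]}
  5. truncate(c, 1)  ⇒  F..........  {c→[0]}
  6. create(d)  ⇒  FF.........  {c→[0]; d→[1]}
  7. append(d, 3)  ⇒  FFFFF......  {c→[0]; d→[1, 2, 3, 4]}
  8. truncate(d, 3)  ⇒  FFFF.......  {c→[0]; d→[1, 2, 3]}
  9. append(d, 3)  ⇒  FFFFFFF....  {c→[0]; d→[1, 2, 3, 4, 5, 6]}
  10. append(d, 1)  ⇒  FFFFFFFF...  {c→[0]; d→[1, 2, 3, 4, 5, 6, 7]}
  11. append(d, 3)  ⇒  FFFFFFFFFFF  {c→[0]; d→[1, 2, 3, 4, 5, 6, 7, 8, 9, 10]}
  12. truncate(d, 8)  ⇒  FFFFFFFFF..  {c→[0]; d→[1, 2, 3, 4, 5, 6, 7, 8]}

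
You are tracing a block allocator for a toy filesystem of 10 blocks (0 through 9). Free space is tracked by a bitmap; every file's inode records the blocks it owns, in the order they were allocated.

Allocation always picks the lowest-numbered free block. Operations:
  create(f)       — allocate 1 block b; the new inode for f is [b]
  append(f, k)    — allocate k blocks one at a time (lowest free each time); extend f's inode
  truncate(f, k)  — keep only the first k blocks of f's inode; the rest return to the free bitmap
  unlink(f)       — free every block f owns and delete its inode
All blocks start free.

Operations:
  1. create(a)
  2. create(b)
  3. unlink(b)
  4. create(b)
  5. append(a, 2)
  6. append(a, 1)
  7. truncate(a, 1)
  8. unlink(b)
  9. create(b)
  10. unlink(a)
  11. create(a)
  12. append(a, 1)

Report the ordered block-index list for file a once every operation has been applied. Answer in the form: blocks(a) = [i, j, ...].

  1. create(a)  ⇒  F.........  {a→[0]}
  2. create(b)  ⇒  FF........  {a→[0]; b→[1]}
  3. unlink(b)  ⇒  F.........  {a→[0]}
  4. create(b)  ⇒  FF........  {a→[0]; b→[1]}
  5. append(a, 2)  ⇒  FFFF......  {a→[0, 2, 3]; b→[1]}
  6. append(a, 1)  ⇒  FFFFF.....  {a→[0, 2, 3, 4]; b→[1]}
  7. truncate(a, 1)  ⇒  FF........  {a→[0]; b→[1]}
  8. unlink(b)  ⇒  F.........  {a→[0]}
  9. create(b)  ⇒  FF........  {a→[0]; b→[1]}
  10. unlink(a)  ⇒  .F........  {b→[1]}
  11. create(a)  ⇒  FF........  {a→[0]; b→[1]}
  12. append(a, 1)  ⇒  FFF.......  {a→[0, 2]; b→[1]}

blocks(a) = [0, 2]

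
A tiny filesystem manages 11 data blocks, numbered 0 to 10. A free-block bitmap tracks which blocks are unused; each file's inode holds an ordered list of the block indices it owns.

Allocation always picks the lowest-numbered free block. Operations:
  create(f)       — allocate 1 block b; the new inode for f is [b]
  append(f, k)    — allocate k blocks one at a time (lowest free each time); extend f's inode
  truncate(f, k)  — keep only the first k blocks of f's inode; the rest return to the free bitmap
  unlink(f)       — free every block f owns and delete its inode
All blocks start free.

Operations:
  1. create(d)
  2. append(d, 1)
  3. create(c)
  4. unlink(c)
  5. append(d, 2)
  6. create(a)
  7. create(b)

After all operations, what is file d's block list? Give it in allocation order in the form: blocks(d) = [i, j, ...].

after create(d) → d:[0]  free=[F..........]
after append(d, 1) → d:[0, 1]  free=[FF.........]
after create(c) → c:[2], d:[0, 1]  free=[FFF........]
after unlink(c) → d:[0, 1]  free=[FF.........]
after append(d, 2) → d:[0, 1, 2, 3]  free=[FFFF.......]
after create(a) → a:[4], d:[0, 1, 2, 3]  free=[FFFFF......]
after create(b) → a:[4], b:[5], d:[0, 1, 2, 3]  free=[FFFFFF.....]

blocks(d) = [0, 1, 2, 3]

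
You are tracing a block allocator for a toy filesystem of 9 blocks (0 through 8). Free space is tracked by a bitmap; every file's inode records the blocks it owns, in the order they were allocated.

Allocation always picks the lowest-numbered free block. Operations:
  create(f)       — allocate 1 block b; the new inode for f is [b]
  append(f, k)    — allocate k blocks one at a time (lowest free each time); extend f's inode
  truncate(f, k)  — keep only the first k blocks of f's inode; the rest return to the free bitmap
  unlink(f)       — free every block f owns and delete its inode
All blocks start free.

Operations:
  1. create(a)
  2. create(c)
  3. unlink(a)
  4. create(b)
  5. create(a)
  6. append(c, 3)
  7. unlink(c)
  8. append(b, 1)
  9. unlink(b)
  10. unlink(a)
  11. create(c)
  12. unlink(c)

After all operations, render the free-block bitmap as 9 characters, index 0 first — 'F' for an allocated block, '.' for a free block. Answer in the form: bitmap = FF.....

bitmap = .........

after create(a) → a:[0]  free=[F........]
after create(c) → a:[0], c:[1]  free=[FF.......]
after unlink(a) → c:[1]  free=[.F.......]
after create(b) → b:[0], c:[1]  free=[FF.......]
after create(a) → a:[2], b:[0], c:[1]  free=[FFF......]
after append(c, 3) → a:[2], b:[0], c:[1, 3, 4, 5]  free=[FFFFFF...]
after unlink(c) → a:[2], b:[0]  free=[F.F......]
after append(b, 1) → a:[2], b:[0, 1]  free=[FFF......]
after unlink(b) → a:[2]  free=[..F......]
after unlink(a) →   free=[.........]
after create(c) → c:[0]  free=[F........]
after unlink(c) →   free=[.........]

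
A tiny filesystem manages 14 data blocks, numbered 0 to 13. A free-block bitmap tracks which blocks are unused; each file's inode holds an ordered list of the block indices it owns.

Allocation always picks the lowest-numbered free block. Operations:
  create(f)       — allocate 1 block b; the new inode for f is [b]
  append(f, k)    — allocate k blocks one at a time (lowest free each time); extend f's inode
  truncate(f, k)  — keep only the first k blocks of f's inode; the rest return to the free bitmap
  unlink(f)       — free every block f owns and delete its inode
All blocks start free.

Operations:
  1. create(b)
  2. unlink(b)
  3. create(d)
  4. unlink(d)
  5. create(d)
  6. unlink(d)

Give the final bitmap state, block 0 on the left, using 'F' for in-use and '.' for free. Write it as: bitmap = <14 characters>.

bitmap = ..............

[1] create(b) — b=0 (map F.............)
[2] unlink(b) —  (map ..............)
[3] create(d) — d=0 (map F.............)
[4] unlink(d) —  (map ..............)
[5] create(d) — d=0 (map F.............)
[6] unlink(d) —  (map ..............)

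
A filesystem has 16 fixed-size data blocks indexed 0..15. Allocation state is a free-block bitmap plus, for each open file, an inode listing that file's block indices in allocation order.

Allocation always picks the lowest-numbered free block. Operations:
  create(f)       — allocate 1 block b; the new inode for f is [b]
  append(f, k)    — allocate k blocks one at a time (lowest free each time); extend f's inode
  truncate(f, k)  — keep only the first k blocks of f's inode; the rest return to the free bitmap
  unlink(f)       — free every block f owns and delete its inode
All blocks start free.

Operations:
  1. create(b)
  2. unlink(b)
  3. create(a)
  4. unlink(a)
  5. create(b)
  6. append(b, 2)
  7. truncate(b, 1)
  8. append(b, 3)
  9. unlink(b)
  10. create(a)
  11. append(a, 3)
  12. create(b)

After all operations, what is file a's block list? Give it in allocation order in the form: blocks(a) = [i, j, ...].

blocks(a) = [0, 1, 2, 3]

[1] create(b) — b=0 (map F...............)
[2] unlink(b) —  (map ................)
[3] create(a) — a=0 (map F...............)
[4] unlink(a) —  (map ................)
[5] create(b) — b=0 (map F...............)
[6] append(b, 2) — b=0,1,2 (map FFF.............)
[7] truncate(b, 1) — b=0 (map F...............)
[8] append(b, 3) — b=0,1,2,3 (map FFFF............)
[9] unlink(b) —  (map ................)
[10] create(a) — a=0 (map F...............)
[11] append(a, 3) — a=0,1,2,3 (map FFFF............)
[12] create(b) — a=0,1,2,3 b=4 (map FFFFF...........)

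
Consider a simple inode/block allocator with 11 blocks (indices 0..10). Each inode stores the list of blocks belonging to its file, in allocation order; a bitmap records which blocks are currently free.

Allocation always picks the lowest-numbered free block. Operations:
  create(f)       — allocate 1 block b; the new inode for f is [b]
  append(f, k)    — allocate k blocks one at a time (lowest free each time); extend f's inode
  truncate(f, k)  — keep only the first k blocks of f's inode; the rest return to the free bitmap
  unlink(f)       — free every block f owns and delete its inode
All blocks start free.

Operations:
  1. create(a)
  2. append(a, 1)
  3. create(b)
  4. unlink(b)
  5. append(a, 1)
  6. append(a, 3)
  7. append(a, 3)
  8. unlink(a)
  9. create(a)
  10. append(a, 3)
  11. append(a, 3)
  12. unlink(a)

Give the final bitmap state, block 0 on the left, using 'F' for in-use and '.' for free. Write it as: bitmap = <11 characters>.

[1] create(a) — a=0 (map F..........)
[2] append(a, 1) — a=0,1 (map FF.........)
[3] create(b) — a=0,1 b=2 (map FFF........)
[4] unlink(b) — a=0,1 (map FF.........)
[5] append(a, 1) — a=0,1,2 (map FFF........)
[6] append(a, 3) — a=0,1,2,3,4,5 (map FFFFFF.....)
[7] append(a, 3) — a=0,1,2,3,4,5,6,7,8 (map FFFFFFFFF..)
[8] unlink(a) —  (map ...........)
[9] create(a) — a=0 (map F..........)
[10] append(a, 3) — a=0,1,2,3 (map FFFF.......)
[11] append(a, 3) — a=0,1,2,3,4,5,6 (map FFFFFFF....)
[12] unlink(a) —  (map ...........)

bitmap = ...........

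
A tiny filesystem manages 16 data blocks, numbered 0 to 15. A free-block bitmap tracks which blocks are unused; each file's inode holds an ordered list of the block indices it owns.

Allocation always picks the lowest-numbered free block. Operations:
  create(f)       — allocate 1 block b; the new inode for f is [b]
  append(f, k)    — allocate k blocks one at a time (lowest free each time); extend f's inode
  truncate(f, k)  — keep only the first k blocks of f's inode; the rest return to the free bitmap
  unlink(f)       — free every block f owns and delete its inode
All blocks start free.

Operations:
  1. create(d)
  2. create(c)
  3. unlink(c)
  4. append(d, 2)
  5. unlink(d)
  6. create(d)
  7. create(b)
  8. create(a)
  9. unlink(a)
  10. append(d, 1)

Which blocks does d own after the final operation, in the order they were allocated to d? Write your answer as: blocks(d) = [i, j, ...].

create(d): bitmap=F............... | d=[0]
create(c): bitmap=FF.............. | c=[1] d=[0]
unlink(c): bitmap=F............... | d=[0]
append(d, 2): bitmap=FFF............. | d=[0, 1, 2]
unlink(d): bitmap=................ | 
create(d): bitmap=F............... | d=[0]
create(b): bitmap=FF.............. | b=[1] d=[0]
create(a): bitmap=FFF............. | a=[2] b=[1] d=[0]
unlink(a): bitmap=FF.............. | b=[1] d=[0]
append(d, 1): bitmap=FFF............. | b=[1] d=[0, 2]

blocks(d) = [0, 2]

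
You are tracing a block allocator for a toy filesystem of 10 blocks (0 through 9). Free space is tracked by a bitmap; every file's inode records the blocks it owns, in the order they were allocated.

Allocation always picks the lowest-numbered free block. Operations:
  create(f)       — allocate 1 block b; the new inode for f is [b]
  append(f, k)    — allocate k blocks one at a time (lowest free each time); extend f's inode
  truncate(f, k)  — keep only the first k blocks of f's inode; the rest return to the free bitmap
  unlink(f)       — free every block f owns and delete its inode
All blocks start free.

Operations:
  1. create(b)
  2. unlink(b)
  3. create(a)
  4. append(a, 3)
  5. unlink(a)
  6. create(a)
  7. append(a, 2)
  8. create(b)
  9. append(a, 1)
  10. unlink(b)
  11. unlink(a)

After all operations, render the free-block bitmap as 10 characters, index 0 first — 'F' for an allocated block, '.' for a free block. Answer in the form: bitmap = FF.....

create(b): bitmap=F......... | b=[0]
unlink(b): bitmap=.......... | 
create(a): bitmap=F......... | a=[0]
append(a, 3): bitmap=FFFF...... | a=[0, 1, 2, 3]
unlink(a): bitmap=.......... | 
create(a): bitmap=F......... | a=[0]
append(a, 2): bitmap=FFF....... | a=[0, 1, 2]
create(b): bitmap=FFFF...... | a=[0, 1, 2] b=[3]
append(a, 1): bitmap=FFFFF..... | a=[0, 1, 2, 4] b=[3]
unlink(b): bitmap=FFF.F..... | a=[0, 1, 2, 4]
unlink(a): bitmap=.......... | 

bitmap = ..........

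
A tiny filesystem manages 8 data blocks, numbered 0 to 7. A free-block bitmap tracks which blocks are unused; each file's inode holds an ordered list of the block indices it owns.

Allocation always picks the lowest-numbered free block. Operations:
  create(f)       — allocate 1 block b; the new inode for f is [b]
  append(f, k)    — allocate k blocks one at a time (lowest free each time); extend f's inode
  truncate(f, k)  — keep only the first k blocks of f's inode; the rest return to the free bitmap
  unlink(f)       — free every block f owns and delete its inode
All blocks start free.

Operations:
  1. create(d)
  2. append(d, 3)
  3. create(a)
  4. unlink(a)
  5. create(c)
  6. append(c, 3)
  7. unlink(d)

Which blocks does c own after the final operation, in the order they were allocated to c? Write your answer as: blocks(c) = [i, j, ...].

blocks(c) = [4, 5, 6, 7]

  1. create(d)  ⇒  F.......  {d→[0]}
  2. append(d, 3)  ⇒  FFFF....  {d→[0, 1, 2, 3]}
  3. create(a)  ⇒  FFFFF...  {a→[4]; d→[0, 1, 2, 3]}
  4. unlink(a)  ⇒  FFFF....  {d→[0, 1, 2, 3]}
  5. create(c)  ⇒  FFFFF...  {c→[4]; d→[0, 1, 2, 3]}
  6. append(c, 3)  ⇒  FFFFFFFF  {c→[4, 5, 6, 7]; d→[0, 1, 2, 3]}
  7. unlink(d)  ⇒  ....FFFF  {c→[4, 5, 6, 7]}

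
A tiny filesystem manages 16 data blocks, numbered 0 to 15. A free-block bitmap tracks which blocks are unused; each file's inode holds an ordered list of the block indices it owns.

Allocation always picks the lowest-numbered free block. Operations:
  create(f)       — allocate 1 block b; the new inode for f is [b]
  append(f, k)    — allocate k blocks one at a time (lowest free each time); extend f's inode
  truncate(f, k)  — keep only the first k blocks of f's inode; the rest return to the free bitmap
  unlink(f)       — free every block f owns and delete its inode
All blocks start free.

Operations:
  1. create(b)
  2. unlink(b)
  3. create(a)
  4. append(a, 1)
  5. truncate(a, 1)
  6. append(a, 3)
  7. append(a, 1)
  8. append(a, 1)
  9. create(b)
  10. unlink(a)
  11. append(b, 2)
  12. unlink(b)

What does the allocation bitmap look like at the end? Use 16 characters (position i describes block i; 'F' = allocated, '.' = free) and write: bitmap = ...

bitmap = ................

after create(b) → b:[0]  free=[F...............]
after unlink(b) →   free=[................]
after create(a) → a:[0]  free=[F...............]
after append(a, 1) → a:[0, 1]  free=[FF..............]
after truncate(a, 1) → a:[0]  free=[F...............]
after append(a, 3) → a:[0, 1, 2, 3]  free=[FFFF............]
after append(a, 1) → a:[0, 1, 2, 3, 4]  free=[FFFFF...........]
after append(a, 1) → a:[0, 1, 2, 3, 4, 5]  free=[FFFFFF..........]
after create(b) → a:[0, 1, 2, 3, 4, 5], b:[6]  free=[FFFFFFF.........]
after unlink(a) → b:[6]  free=[......F.........]
after append(b, 2) → b:[6, 0, 1]  free=[FF....F.........]
after unlink(b) →   free=[................]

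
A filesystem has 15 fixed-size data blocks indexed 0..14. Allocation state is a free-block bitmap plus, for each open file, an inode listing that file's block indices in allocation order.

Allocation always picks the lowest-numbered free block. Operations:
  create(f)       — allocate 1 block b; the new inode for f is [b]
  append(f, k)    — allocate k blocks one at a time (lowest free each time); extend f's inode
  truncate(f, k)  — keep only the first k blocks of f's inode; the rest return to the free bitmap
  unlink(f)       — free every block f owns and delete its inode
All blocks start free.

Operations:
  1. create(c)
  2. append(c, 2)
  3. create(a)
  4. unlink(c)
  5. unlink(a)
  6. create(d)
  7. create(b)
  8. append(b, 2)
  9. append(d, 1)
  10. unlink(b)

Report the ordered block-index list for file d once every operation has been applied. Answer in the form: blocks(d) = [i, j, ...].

blocks(d) = [0, 4]

create(c): bitmap=F.............. | c=[0]
append(c, 2): bitmap=FFF............ | c=[0, 1, 2]
create(a): bitmap=FFFF........... | a=[3] c=[0, 1, 2]
unlink(c): bitmap=...F........... | a=[3]
unlink(a): bitmap=............... | 
create(d): bitmap=F.............. | d=[0]
create(b): bitmap=FF............. | b=[1] d=[0]
append(b, 2): bitmap=FFFF........... | b=[1, 2, 3] d=[0]
append(d, 1): bitmap=FFFFF.......... | b=[1, 2, 3] d=[0, 4]
unlink(b): bitmap=F...F.......... | d=[0, 4]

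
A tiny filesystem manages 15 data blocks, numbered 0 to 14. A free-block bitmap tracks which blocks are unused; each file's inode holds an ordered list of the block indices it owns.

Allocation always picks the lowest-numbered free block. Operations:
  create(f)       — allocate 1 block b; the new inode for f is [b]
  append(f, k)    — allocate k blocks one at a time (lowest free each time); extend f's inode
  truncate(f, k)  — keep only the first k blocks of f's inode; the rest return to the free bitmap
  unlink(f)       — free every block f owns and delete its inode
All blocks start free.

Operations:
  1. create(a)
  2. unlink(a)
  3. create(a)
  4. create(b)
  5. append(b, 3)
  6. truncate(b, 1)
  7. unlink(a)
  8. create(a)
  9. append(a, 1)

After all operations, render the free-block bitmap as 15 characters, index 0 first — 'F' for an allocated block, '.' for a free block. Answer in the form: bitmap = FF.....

bitmap = FFF............

[1] create(a) — a=0 (map F..............)
[2] unlink(a) —  (map ...............)
[3] create(a) — a=0 (map F..............)
[4] create(b) — a=0 b=1 (map FF.............)
[5] append(b, 3) — a=0 b=1,2,3,4 (map FFFFF..........)
[6] truncate(b, 1) — a=0 b=1 (map FF.............)
[7] unlink(a) — b=1 (map .F.............)
[8] create(a) — a=0 b=1 (map FF.............)
[9] append(a, 1) — a=0,2 b=1 (map FFF............)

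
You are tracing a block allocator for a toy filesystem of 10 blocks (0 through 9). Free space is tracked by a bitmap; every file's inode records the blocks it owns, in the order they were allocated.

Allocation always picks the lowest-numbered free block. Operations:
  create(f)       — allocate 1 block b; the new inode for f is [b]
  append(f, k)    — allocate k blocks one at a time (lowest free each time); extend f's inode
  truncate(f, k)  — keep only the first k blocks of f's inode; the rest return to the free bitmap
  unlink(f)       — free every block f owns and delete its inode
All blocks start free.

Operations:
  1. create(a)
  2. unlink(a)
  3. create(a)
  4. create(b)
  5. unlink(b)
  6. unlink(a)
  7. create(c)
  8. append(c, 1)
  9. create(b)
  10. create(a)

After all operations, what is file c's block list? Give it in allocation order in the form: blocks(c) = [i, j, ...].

create(a): bitmap=F......... | a=[0]
unlink(a): bitmap=.......... | 
create(a): bitmap=F......... | a=[0]
create(b): bitmap=FF........ | a=[0] b=[1]
unlink(b): bitmap=F......... | a=[0]
unlink(a): bitmap=.......... | 
create(c): bitmap=F......... | c=[0]
append(c, 1): bitmap=FF........ | c=[0, 1]
create(b): bitmap=FFF....... | b=[2] c=[0, 1]
create(a): bitmap=FFFF...... | a=[3] b=[2] c=[0, 1]

blocks(c) = [0, 1]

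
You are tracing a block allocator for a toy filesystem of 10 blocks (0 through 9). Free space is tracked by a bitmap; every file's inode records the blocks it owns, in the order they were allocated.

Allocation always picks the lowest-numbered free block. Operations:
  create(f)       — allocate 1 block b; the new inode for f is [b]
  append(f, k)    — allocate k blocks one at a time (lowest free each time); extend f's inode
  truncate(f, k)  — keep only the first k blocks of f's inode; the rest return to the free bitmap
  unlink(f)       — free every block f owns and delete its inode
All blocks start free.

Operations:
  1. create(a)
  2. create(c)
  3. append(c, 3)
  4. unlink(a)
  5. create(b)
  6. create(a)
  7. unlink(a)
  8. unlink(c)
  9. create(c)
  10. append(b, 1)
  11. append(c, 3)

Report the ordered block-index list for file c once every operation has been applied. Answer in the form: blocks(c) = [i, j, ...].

blocks(c) = [1, 3, 4, 5]

[1] create(a) — a=0 (map F.........)
[2] create(c) — a=0 c=1 (map FF........)
[3] append(c, 3) — a=0 c=1,2,3,4 (map FFFFF.....)
[4] unlink(a) — c=1,2,3,4 (map .FFFF.....)
[5] create(b) — b=0 c=1,2,3,4 (map FFFFF.....)
[6] create(a) — a=5 b=0 c=1,2,3,4 (map FFFFFF....)
[7] unlink(a) — b=0 c=1,2,3,4 (map FFFFF.....)
[8] unlink(c) — b=0 (map F.........)
[9] create(c) — b=0 c=1 (map FF........)
[10] append(b, 1) — b=0,2 c=1 (map FFF.......)
[11] append(c, 3) — b=0,2 c=1,3,4,5 (map FFFFFF....)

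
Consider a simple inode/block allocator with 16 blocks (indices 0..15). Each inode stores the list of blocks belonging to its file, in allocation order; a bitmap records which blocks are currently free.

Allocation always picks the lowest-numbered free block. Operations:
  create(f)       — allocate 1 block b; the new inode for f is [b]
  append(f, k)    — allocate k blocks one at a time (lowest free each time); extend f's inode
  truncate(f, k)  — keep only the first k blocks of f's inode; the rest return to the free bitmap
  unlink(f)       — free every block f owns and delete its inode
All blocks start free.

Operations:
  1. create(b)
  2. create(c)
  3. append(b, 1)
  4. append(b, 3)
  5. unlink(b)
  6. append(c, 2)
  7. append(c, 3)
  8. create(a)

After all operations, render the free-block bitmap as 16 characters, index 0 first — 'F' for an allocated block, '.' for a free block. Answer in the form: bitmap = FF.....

  1. create(b)  ⇒  F...............  {b→[0]}
  2. create(c)  ⇒  FF..............  {b→[0]; c→[1]}
  3. append(b, 1)  ⇒  FFF.............  {b→[0, 2]; c→[1]}
  4. append(b, 3)  ⇒  FFFFFF..........  {b→[0, 2, 3, 4, 5]; c→[1]}
  5. unlink(b)  ⇒  .F..............  {c→[1]}
  6. append(c, 2)  ⇒  FFF.............  {c→[1, 0, 2]}
  7. append(c, 3)  ⇒  FFFFFF..........  {c→[1, 0, 2, 3, 4, 5]}
  8. create(a)  ⇒  FFFFFFF.........  {a→[6]; c→[1, 0, 2, 3, 4, 5]}

bitmap = FFFFFFF.........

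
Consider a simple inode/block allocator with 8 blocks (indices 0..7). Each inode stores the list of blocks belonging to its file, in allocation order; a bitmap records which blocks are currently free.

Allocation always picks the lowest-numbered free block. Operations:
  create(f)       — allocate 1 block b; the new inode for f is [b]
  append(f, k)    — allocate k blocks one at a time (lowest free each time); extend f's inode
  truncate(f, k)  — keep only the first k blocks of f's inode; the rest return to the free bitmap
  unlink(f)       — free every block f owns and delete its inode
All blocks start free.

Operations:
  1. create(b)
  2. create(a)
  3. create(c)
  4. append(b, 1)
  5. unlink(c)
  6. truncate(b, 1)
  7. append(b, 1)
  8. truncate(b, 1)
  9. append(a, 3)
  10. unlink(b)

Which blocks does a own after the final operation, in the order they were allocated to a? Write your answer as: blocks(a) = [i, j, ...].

blocks(a) = [1, 2, 3, 4]

[1] create(b) — b=0 (map F.......)
[2] create(a) — a=1 b=0 (map FF......)
[3] create(c) — a=1 b=0 c=2 (map FFF.....)
[4] append(b, 1) — a=1 b=0,3 c=2 (map FFFF....)
[5] unlink(c) — a=1 b=0,3 (map FF.F....)
[6] truncate(b, 1) — a=1 b=0 (map FF......)
[7] append(b, 1) — a=1 b=0,2 (map FFF.....)
[8] truncate(b, 1) — a=1 b=0 (map FF......)
[9] append(a, 3) — a=1,2,3,4 b=0 (map FFFFF...)
[10] unlink(b) — a=1,2,3,4 (map .FFFF...)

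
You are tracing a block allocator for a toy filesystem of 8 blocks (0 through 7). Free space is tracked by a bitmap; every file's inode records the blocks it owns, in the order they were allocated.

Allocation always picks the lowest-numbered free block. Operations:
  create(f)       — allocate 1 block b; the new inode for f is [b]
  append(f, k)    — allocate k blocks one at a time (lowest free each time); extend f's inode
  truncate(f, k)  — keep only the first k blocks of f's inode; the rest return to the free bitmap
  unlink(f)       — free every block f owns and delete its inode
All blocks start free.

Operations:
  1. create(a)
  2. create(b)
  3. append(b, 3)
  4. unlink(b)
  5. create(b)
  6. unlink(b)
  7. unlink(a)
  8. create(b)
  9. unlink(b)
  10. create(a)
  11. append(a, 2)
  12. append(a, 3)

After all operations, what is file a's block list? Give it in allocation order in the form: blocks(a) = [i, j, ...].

blocks(a) = [0, 1, 2, 3, 4, 5]

  1. create(a)  ⇒  F.......  {a→[0]}
  2. create(b)  ⇒  FF......  {a→[0]; b→[1]}
  3. append(b, 3)  ⇒  FFFFF...  {a→[0]; b→[1, 2, 3, 4]}
  4. unlink(b)  ⇒  F.......  {a→[0]}
  5. create(b)  ⇒  FF......  {a→[0]; b→[1]}
  6. unlink(b)  ⇒  F.......  {a→[0]}
  7. unlink(a)  ⇒  ........  {}
  8. create(b)  ⇒  F.......  {b→[0]}
  9. unlink(b)  ⇒  ........  {}
  10. create(a)  ⇒  F.......  {a→[0]}
  11. append(a, 2)  ⇒  FFF.....  {a→[0, 1, 2]}
  12. append(a, 3)  ⇒  FFFFFF..  {a→[0, 1, 2, 3, 4, 5]}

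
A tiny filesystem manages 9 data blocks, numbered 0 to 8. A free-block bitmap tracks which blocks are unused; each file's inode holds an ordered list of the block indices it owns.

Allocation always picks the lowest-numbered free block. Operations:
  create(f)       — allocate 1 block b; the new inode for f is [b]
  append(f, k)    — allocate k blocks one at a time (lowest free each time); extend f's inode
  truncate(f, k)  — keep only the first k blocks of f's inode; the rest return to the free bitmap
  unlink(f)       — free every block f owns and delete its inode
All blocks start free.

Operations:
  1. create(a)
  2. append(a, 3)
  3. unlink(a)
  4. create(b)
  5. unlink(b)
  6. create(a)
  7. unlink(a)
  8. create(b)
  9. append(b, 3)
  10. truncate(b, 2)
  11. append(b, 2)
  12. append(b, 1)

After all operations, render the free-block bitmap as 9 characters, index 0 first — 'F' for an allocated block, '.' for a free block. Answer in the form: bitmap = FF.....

bitmap = FFFFF....

  1. create(a)  ⇒  F........  {a→[0]}
  2. append(a, 3)  ⇒  FFFF.....  {a→[0, 1, 2, 3]}
  3. unlink(a)  ⇒  .........  {}
  4. create(b)  ⇒  F........  {b→[0]}
  5. unlink(b)  ⇒  .........  {}
  6. create(a)  ⇒  F........  {a→[0]}
  7. unlink(a)  ⇒  .........  {}
  8. create(b)  ⇒  F........  {b→[0]}
  9. append(b, 3)  ⇒  FFFF.....  {b→[0, 1, 2, 3]}
  10. truncate(b, 2)  ⇒  FF.......  {b→[0, 1]}
  11. append(b, 2)  ⇒  FFFF.....  {b→[0, 1, 2, 3]}
  12. append(b, 1)  ⇒  FFFFF....  {b→[0, 1, 2, 3, 4]}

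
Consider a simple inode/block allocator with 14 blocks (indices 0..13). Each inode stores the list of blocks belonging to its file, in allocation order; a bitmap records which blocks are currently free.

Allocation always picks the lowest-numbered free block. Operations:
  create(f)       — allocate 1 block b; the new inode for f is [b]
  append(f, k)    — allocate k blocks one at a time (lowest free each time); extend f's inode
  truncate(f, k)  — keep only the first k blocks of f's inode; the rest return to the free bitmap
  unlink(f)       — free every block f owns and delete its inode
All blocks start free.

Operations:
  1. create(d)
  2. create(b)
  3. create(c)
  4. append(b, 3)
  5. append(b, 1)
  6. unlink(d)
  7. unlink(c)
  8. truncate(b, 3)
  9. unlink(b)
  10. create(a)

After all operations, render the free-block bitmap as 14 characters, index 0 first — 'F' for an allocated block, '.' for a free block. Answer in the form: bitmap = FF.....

  1. create(d)  ⇒  F.............  {d→[0]}
  2. create(b)  ⇒  FF............  {b→[1]; d→[0]}
  3. create(c)  ⇒  FFF...........  {b→[1]; c→[2]; d→[0]}
  4. append(b, 3)  ⇒  FFFFFF........  {b→[1, 3, 4, 5]; c→[2]; d→[0]}
  5. append(b, 1)  ⇒  FFFFFFF.......  {b→[1, 3, 4, 5, 6]; c→[2]; d→[0]}
  6. unlink(d)  ⇒  .FFFFFF.......  {b→[1, 3, 4, 5, 6]; c→[2]}
  7. unlink(c)  ⇒  .F.FFFF.......  {b→[1, 3, 4, 5, 6]}
  8. truncate(b, 3)  ⇒  .F.FF.........  {b→[1, 3, 4]}
  9. unlink(b)  ⇒  ..............  {}
  10. create(a)  ⇒  F.............  {a→[0]}

bitmap = F.............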